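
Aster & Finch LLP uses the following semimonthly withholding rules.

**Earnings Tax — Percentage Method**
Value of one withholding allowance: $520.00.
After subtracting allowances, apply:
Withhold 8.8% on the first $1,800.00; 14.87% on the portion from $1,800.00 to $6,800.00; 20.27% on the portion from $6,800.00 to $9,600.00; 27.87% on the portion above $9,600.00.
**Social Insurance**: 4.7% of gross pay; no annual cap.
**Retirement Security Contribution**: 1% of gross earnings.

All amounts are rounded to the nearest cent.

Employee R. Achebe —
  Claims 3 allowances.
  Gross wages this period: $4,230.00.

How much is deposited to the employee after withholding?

Earnings Tax: taxable = $4,230.00 − 3×$520.00 = $2,670.00
  $158.40 + 14.87% × ($2,670.00 − $1,800.00) = $158.40 + 14.87% × $870.00 = $287.77
Social Insurance: 4.7% × $4,230.00 = $198.81
Retirement Security Contribution: 1% × $4,230.00 = $42.30
Total withheld: $287.77 + $198.81 + $42.30 = $528.88
Net pay: $4,230.00 − $528.88 = $3,701.12

$3,701.12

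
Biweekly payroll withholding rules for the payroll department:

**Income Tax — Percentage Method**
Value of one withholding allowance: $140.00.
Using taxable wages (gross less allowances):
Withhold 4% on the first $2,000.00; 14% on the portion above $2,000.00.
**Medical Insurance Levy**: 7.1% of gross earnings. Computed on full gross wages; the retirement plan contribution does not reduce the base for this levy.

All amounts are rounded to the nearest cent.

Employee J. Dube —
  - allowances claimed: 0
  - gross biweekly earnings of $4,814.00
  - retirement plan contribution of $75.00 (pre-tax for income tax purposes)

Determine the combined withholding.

Income Tax: taxable = $4,814.00 − $75.00 = $4,739.00
  $80.00 + 14% × ($4,739.00 − $2,000.00) = $80.00 + 14% × $2,739.00 = $463.46
Medical Insurance Levy: 7.1% × $4,814.00 = $341.79
Total: $463.46 + $341.79 = $805.25

$805.25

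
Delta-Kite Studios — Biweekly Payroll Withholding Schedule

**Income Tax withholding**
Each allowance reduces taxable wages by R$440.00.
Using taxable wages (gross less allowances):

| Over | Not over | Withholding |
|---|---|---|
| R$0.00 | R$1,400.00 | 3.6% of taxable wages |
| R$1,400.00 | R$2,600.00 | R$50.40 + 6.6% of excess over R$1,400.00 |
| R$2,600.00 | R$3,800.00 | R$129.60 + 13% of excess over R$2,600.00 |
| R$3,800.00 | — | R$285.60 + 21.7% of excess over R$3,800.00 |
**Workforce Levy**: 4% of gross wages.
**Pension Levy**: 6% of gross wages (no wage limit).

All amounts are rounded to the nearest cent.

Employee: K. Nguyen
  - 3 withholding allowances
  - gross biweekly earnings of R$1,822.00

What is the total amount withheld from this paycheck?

R$200.27

Income Tax: taxable = R$1,822.00 − 3×R$440.00 = R$502.00
  3.6% × R$502.00 = R$18.07
Workforce Levy: 4% × R$1,822.00 = R$72.88
Pension Levy: 6% × R$1,822.00 = R$109.32
Total: R$18.07 + R$72.88 + R$109.32 = R$200.27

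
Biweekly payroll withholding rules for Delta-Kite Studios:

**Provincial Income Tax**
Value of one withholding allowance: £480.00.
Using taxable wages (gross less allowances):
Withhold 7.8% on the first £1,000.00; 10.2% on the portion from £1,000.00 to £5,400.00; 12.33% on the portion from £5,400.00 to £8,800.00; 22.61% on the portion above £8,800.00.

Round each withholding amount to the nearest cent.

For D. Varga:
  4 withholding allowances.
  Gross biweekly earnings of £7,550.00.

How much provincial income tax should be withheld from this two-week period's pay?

£555.16

Provincial Income Tax: taxable = £7,550.00 − 4×£480.00 = £5,630.00
  £526.80 + 12.33% × (£5,630.00 − £5,400.00) = £526.80 + 12.33% × £230.00 = £555.16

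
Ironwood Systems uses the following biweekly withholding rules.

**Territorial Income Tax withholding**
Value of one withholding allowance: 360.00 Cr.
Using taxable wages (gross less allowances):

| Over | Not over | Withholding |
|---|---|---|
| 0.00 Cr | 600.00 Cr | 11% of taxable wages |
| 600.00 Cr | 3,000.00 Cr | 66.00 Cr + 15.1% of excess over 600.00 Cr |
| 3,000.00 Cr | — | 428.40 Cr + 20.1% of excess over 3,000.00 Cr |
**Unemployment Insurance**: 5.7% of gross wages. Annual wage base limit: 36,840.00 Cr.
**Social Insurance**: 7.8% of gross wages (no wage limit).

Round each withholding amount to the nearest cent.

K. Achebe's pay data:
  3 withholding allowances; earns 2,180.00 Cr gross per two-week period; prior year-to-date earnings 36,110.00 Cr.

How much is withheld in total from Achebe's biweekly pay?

353.15 Cr

Territorial Income Tax: taxable = 2,180.00 Cr − 3×360.00 Cr = 1,100.00 Cr
  66.00 Cr + 15.1% × (1,100.00 Cr − 600.00 Cr) = 66.00 Cr + 15.1% × 500.00 Cr = 141.50 Cr
Unemployment Insurance: cap 36,840.00 Cr − YTD 36,110.00 Cr = 730.00 Cr subject; 5.7% × 730.00 Cr = 41.61 Cr
Social Insurance: 7.8% × 2,180.00 Cr = 170.04 Cr
Total: 141.50 Cr + 41.61 Cr + 170.04 Cr = 353.15 Cr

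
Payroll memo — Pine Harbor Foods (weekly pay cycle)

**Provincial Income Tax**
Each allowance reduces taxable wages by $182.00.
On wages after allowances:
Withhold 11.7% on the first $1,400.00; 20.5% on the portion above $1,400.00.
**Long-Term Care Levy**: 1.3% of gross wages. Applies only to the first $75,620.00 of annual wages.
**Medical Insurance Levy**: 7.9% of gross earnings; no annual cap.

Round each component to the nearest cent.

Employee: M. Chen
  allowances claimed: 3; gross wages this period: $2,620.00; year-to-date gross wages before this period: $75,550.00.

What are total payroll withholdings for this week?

Provincial Income Tax: taxable = $2,620.00 − 3×$182.00 = $2,074.00
  $163.80 + 20.5% × ($2,074.00 − $1,400.00) = $163.80 + 20.5% × $674.00 = $301.97
Long-Term Care Levy: cap $75,620.00 − YTD $75,550.00 = $70.00 subject; 1.3% × $70.00 = $0.91
Medical Insurance Levy: 7.9% × $2,620.00 = $206.98
Total: $301.97 + $0.91 + $206.98 = $509.86

$509.86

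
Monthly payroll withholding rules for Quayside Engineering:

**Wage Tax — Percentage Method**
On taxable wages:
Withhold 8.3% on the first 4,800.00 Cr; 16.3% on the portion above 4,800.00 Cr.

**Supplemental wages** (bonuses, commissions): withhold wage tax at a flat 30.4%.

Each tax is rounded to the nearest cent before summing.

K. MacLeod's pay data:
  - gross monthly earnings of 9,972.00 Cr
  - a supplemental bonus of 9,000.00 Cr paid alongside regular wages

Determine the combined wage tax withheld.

Wage Tax: taxable = 9,972.00 Cr
  398.40 Cr + 16.3% × (9,972.00 Cr − 4,800.00 Cr) = 398.40 Cr + 16.3% × 5,172.00 Cr = 1,241.44 Cr
Supplemental (30.4% flat on bonus): 30.4% × 9,000.00 Cr = 2,736.00 Cr
Total wage tax: 1,241.44 Cr + 2,736.00 Cr = 3,977.44 Cr

3,977.44 Cr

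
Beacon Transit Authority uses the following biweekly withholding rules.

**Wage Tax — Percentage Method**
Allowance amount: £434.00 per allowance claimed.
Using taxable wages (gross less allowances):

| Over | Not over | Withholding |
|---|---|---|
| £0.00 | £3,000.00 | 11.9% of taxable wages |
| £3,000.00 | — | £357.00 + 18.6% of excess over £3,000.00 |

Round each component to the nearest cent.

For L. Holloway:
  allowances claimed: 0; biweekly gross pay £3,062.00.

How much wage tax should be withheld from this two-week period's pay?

Wage Tax: taxable = £3,062.00
  £357.00 + 18.6% × (£3,062.00 − £3,000.00) = £357.00 + 18.6% × £62.00 = £368.53

£368.53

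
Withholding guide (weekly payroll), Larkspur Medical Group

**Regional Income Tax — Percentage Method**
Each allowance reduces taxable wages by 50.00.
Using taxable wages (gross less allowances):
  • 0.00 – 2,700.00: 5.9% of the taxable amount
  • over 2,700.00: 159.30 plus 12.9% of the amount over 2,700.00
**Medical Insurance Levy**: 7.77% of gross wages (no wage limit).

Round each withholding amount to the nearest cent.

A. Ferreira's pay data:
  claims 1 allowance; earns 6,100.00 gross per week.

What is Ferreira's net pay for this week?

5,034.58

Regional Income Tax: taxable = 6,100.00 − 1×50.00 = 6,050.00
  159.30 + 12.9% × (6,050.00 − 2,700.00) = 159.30 + 12.9% × 3,350.00 = 591.45
Medical Insurance Levy: 7.77% × 6,100.00 = 473.97
Total withheld: 591.45 + 473.97 = 1,065.42
Net pay: 6,100.00 − 1,065.42 = 5,034.58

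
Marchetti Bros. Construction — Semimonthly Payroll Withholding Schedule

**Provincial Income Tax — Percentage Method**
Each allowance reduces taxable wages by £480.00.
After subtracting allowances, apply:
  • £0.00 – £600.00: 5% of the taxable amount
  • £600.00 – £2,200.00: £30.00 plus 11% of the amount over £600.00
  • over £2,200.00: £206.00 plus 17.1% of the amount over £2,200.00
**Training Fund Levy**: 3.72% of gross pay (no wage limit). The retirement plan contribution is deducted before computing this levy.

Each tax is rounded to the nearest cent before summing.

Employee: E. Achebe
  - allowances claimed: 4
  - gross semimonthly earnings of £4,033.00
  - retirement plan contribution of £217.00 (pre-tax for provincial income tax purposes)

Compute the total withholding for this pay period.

£314.52

Provincial Income Tax: taxable = £4,033.00 − £217.00 − 4×£480.00 = £1,896.00
  £30.00 + 11% × (£1,896.00 − £600.00) = £30.00 + 11% × £1,296.00 = £172.56
Training Fund Levy: 3.72% × £3,816.00 = £141.96
Total: £172.56 + £141.96 = £314.52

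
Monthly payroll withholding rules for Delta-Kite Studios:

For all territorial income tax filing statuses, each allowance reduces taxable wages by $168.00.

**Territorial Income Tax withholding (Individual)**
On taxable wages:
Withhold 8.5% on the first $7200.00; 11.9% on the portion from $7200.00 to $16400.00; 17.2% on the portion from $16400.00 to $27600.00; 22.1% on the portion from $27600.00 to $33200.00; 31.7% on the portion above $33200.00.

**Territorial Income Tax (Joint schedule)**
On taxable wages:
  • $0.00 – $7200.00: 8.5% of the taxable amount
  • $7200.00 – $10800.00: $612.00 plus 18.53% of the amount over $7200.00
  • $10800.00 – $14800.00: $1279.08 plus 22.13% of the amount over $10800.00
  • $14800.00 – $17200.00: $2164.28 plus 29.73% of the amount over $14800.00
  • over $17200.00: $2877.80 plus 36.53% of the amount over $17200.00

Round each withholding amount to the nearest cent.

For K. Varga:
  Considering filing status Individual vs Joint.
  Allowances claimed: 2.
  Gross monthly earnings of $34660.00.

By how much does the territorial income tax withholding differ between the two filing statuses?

$3906.09

Territorial Income Tax (Individual): taxable = $34660.00 − 2×$168.00 = $34324.00
  $4870.80 + 31.7% × ($34324.00 − $33200.00) = $4870.80 + 31.7% × $1124.00 = $5227.11
Territorial Income Tax (Joint): taxable = $34660.00 − 2×$168.00 = $34324.00
  $2877.80 + 36.53% × ($34324.00 − $17200.00) = $2877.80 + 36.53% × $17124.00 = $9133.20
Difference: |$5227.11 − $9133.20| = $3906.09 (higher under Joint)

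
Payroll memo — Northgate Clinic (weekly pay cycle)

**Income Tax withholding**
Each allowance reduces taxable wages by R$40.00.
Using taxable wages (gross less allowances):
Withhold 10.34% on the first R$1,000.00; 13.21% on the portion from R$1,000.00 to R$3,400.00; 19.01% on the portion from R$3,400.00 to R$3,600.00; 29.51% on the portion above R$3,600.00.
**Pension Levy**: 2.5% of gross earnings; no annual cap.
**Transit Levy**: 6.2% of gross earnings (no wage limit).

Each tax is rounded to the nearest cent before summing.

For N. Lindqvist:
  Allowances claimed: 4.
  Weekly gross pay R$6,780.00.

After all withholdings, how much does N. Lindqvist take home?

R$4,840.48

Income Tax: taxable = R$6,780.00 − 4×R$40.00 = R$6,620.00
  R$458.46 + 29.51% × (R$6,620.00 − R$3,600.00) = R$458.46 + 29.51% × R$3,020.00 = R$1,349.66
Pension Levy: 2.5% × R$6,780.00 = R$169.50
Transit Levy: 6.2% × R$6,780.00 = R$420.36
Total withheld: R$1,349.66 + R$169.50 + R$420.36 = R$1,939.52
Net pay: R$6,780.00 − R$1,939.52 = R$4,840.48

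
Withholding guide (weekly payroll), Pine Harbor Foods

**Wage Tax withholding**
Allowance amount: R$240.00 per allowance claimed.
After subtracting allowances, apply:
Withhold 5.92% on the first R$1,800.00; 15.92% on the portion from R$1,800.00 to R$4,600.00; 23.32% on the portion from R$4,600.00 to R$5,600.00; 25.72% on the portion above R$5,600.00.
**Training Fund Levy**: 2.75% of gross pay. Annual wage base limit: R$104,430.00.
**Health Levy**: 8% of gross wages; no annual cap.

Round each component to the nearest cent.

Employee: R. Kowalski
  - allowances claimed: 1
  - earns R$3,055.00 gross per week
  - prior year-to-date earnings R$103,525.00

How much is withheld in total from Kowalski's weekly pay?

R$537.44

Wage Tax: taxable = R$3,055.00 − 1×R$240.00 = R$2,815.00
  R$106.56 + 15.92% × (R$2,815.00 − R$1,800.00) = R$106.56 + 15.92% × R$1,015.00 = R$268.15
Training Fund Levy: cap R$104,430.00 − YTD R$103,525.00 = R$905.00 subject; 2.75% × R$905.00 = R$24.89
Health Levy: 8% × R$3,055.00 = R$244.40
Total: R$268.15 + R$24.89 + R$244.40 = R$537.44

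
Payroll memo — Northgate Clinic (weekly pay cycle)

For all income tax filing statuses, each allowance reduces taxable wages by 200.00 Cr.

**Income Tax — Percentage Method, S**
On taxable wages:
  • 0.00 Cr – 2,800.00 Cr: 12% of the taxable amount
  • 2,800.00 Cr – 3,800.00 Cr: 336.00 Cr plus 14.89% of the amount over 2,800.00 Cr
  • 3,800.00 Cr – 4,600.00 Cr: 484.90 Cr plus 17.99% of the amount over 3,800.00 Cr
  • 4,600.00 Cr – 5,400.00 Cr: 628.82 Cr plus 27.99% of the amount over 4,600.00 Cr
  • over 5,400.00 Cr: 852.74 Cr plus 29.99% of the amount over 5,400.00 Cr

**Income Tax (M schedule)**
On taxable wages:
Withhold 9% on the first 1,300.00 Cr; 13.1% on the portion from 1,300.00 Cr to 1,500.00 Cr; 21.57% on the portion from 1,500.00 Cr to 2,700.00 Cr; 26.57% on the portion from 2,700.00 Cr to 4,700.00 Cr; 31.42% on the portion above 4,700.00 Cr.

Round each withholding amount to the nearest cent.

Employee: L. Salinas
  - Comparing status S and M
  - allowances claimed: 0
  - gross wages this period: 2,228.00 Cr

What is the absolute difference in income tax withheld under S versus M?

Income Tax (S): taxable = 2,228.00 Cr
  12% × 2,228.00 Cr = 267.36 Cr
Income Tax (M): taxable = 2,228.00 Cr
  143.20 Cr + 21.57% × (2,228.00 Cr − 1,500.00 Cr) = 143.20 Cr + 21.57% × 728.00 Cr = 300.23 Cr
Difference: |267.36 Cr − 300.23 Cr| = 32.87 Cr (higher under M)

32.87 Cr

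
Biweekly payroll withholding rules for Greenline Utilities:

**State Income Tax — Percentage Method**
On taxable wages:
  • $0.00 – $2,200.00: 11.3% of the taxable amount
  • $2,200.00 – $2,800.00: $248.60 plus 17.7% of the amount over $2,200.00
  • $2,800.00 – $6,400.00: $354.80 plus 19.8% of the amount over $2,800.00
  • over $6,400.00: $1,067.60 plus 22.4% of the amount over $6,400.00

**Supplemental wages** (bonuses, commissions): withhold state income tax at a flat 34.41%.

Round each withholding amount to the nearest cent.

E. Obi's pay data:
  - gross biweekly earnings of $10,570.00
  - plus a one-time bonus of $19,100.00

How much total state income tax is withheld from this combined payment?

State Income Tax: taxable = $10,570.00
  $1,067.60 + 22.4% × ($10,570.00 − $6,400.00) = $1,067.60 + 22.4% × $4,170.00 = $2,001.68
Supplemental (34.41% flat on bonus): 34.41% × $19,100.00 = $6,572.31
Total state income tax: $2,001.68 + $6,572.31 = $8,573.99

$8,573.99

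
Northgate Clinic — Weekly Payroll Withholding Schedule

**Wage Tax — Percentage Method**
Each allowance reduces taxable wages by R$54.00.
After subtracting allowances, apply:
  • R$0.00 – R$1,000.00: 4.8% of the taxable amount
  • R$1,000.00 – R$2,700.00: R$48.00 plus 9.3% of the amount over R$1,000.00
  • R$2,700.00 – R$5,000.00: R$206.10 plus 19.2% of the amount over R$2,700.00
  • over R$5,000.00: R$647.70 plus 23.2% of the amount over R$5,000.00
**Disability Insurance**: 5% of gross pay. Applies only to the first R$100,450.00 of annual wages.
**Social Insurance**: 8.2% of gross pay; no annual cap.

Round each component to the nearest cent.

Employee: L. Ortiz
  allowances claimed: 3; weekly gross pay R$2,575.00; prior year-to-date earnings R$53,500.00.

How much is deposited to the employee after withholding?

R$2,055.69

Wage Tax: taxable = R$2,575.00 − 3×R$54.00 = R$2,413.00
  R$48.00 + 9.3% × (R$2,413.00 − R$1,000.00) = R$48.00 + 9.3% × R$1,413.00 = R$179.41
Disability Insurance: 5% × R$2,575.00 = R$128.75
Social Insurance: 8.2% × R$2,575.00 = R$211.15
Total withheld: R$179.41 + R$128.75 + R$211.15 = R$519.31
Net pay: R$2,575.00 − R$519.31 = R$2,055.69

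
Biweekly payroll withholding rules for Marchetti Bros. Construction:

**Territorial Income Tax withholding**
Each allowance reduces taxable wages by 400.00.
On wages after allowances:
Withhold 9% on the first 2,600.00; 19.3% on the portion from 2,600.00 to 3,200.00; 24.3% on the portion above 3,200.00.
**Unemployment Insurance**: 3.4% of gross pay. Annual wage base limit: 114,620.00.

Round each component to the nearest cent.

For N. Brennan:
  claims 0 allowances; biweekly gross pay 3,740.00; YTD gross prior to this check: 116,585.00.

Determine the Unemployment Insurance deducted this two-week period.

0.00

Unemployment Insurance: YTD 116,585.00 ≥ cap 114,620.00 → 0.00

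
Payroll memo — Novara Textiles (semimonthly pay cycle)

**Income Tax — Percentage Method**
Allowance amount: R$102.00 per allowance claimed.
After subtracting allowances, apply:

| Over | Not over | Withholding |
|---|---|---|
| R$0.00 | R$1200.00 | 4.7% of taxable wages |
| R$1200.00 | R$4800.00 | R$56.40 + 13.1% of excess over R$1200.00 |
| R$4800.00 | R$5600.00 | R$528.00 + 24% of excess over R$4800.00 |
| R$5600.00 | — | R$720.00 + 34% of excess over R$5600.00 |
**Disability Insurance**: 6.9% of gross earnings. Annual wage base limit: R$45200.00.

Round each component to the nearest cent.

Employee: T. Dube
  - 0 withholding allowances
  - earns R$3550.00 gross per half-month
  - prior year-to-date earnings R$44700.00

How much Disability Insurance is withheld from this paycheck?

Disability Insurance: cap R$45200.00 − YTD R$44700.00 = R$500.00 subject; 6.9% × R$500.00 = R$34.50

R$34.50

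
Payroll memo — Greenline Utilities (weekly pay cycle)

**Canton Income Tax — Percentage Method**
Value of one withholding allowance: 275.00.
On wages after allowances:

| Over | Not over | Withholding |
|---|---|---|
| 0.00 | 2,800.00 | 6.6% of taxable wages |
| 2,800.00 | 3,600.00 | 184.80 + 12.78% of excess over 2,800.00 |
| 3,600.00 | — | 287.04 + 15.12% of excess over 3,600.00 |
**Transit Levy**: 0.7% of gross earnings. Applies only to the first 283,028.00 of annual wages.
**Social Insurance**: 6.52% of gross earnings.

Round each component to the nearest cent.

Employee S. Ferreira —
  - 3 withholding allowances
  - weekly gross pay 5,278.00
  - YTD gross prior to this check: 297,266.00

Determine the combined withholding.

Canton Income Tax: taxable = 5,278.00 − 3×275.00 = 4,453.00
  287.04 + 15.12% × (4,453.00 − 3,600.00) = 287.04 + 15.12% × 853.00 = 416.01
Transit Levy: YTD 297,266.00 ≥ cap 283,028.00 → 0.00
Social Insurance: 6.52% × 5,278.00 = 344.13
Total: 416.01 + 0.00 + 344.13 = 760.14

760.14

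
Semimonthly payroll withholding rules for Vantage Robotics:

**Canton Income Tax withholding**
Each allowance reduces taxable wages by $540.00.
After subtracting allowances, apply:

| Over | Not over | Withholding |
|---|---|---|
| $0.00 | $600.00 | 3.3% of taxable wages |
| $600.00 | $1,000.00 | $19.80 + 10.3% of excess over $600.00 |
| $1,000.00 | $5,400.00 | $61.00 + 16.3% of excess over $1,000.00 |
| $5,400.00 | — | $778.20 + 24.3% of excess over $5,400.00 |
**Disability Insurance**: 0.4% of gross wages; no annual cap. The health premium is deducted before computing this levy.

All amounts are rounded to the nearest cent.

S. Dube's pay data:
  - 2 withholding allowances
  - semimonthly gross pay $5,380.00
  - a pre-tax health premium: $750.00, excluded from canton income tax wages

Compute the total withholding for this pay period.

$495.17

Canton Income Tax: taxable = $5,380.00 − $750.00 − 2×$540.00 = $3,550.00
  $61.00 + 16.3% × ($3,550.00 − $1,000.00) = $61.00 + 16.3% × $2,550.00 = $476.65
Disability Insurance: 0.4% × $4,630.00 = $18.52
Total: $476.65 + $18.52 = $495.17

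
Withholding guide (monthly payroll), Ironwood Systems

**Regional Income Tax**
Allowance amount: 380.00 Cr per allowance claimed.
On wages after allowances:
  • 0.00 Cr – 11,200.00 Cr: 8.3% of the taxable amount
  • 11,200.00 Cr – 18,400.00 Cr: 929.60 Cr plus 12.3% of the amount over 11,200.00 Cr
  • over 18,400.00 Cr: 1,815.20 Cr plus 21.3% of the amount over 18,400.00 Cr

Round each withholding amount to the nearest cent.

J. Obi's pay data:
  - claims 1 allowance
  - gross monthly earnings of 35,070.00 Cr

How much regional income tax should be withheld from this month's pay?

Regional Income Tax: taxable = 35,070.00 Cr − 1×380.00 Cr = 34,690.00 Cr
  1,815.20 Cr + 21.3% × (34,690.00 Cr − 18,400.00 Cr) = 1,815.20 Cr + 21.3% × 16,290.00 Cr = 5,284.97 Cr

5,284.97 Cr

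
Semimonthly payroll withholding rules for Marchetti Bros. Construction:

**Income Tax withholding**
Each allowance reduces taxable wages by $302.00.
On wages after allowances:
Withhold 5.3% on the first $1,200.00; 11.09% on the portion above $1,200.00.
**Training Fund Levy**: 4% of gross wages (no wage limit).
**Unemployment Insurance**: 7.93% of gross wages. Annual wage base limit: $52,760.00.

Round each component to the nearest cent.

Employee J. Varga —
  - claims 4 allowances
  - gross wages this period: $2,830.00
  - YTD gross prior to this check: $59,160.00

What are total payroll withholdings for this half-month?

$223.60

Income Tax: taxable = $2,830.00 − 4×$302.00 = $1,622.00
  $63.60 + 11.09% × ($1,622.00 − $1,200.00) = $63.60 + 11.09% × $422.00 = $110.40
Training Fund Levy: 4% × $2,830.00 = $113.20
Unemployment Insurance: YTD $59,160.00 ≥ cap $52,760.00 → $0.00
Total: $110.40 + $113.20 + $0.00 = $223.60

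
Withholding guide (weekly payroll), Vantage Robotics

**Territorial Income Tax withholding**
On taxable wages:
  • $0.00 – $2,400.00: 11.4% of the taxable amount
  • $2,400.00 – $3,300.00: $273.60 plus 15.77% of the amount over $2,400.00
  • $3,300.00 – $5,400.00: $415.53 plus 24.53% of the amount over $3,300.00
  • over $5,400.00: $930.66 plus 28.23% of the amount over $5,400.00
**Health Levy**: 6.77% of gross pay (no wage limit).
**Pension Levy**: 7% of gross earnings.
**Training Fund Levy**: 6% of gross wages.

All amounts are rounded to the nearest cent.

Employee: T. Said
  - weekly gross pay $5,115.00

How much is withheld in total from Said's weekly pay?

$1,871.99

Territorial Income Tax: taxable = $5,115.00
  $415.53 + 24.53% × ($5,115.00 − $3,300.00) = $415.53 + 24.53% × $1,815.00 = $860.75
Health Levy: 6.77% × $5,115.00 = $346.29
Pension Levy: 7% × $5,115.00 = $358.05
Training Fund Levy: 6% × $5,115.00 = $306.90
Total: $860.75 + $346.29 + $358.05 + $306.90 = $1,871.99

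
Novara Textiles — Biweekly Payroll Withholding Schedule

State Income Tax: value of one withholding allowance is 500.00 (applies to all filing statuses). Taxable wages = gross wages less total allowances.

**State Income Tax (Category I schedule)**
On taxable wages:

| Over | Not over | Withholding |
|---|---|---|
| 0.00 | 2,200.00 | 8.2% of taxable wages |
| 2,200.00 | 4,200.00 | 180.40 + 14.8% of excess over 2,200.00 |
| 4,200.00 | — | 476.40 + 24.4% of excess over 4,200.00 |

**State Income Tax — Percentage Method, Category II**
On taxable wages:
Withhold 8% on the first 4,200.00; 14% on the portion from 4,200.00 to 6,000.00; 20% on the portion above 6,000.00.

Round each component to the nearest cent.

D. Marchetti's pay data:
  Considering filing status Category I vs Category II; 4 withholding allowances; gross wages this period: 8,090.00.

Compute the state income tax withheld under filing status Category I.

937.56

State Income Tax (Category I): taxable = 8,090.00 − 4×500.00 = 6,090.00
  476.40 + 24.4% × (6,090.00 − 4,200.00) = 476.40 + 24.4% × 1,890.00 = 937.56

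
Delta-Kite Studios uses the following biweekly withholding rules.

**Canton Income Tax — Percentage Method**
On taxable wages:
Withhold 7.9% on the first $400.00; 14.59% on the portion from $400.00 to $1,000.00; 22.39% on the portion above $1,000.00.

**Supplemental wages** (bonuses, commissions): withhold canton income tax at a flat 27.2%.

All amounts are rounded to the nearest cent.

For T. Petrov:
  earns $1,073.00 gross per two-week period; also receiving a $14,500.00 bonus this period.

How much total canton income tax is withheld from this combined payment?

Canton Income Tax: taxable = $1,073.00
  $119.14 + 22.39% × ($1,073.00 − $1,000.00) = $119.14 + 22.39% × $73.00 = $135.48
Supplemental (27.2% flat on bonus): 27.2% × $14,500.00 = $3,944.00
Total canton income tax: $135.48 + $3,944.00 = $4,079.48

$4,079.48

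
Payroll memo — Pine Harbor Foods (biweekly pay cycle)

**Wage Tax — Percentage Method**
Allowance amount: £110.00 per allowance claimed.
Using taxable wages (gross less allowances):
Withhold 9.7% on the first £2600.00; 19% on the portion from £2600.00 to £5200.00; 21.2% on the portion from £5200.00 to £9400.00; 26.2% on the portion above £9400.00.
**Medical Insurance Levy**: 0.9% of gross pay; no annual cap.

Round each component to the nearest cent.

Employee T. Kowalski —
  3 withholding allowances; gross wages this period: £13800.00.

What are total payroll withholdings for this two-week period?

£2827.14

Wage Tax: taxable = £13800.00 − 3×£110.00 = £13470.00
  £1636.60 + 26.2% × (£13470.00 − £9400.00) = £1636.60 + 26.2% × £4070.00 = £2702.94
Medical Insurance Levy: 0.9% × £13800.00 = £124.20
Total: £2702.94 + £124.20 = £2827.14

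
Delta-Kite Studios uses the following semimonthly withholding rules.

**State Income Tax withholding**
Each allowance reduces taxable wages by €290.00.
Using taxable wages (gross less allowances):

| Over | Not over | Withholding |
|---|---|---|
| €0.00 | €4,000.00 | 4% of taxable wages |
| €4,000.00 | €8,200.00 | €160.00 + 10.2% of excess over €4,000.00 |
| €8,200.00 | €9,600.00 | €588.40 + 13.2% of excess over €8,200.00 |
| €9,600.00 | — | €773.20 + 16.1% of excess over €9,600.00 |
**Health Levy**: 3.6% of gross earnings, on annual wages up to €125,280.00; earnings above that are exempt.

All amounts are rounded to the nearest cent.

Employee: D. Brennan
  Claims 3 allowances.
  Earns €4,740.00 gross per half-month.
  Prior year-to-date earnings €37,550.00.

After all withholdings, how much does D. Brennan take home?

State Income Tax: taxable = €4,740.00 − 3×€290.00 = €3,870.00
  4% × €3,870.00 = €154.80
Health Levy: 3.6% × €4,740.00 = €170.64
Total withheld: €154.80 + €170.64 = €325.44
Net pay: €4,740.00 − €325.44 = €4,414.56

€4,414.56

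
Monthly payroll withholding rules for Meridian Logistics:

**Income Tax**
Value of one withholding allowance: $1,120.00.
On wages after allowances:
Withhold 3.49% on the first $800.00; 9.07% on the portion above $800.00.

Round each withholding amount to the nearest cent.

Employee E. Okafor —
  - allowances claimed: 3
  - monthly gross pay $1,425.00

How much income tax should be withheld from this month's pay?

Income Tax: taxable = $1,425.00 − 3×$1,120.00 = $-1,935.00
  Taxable ≤ 0 → $0.00

$0.00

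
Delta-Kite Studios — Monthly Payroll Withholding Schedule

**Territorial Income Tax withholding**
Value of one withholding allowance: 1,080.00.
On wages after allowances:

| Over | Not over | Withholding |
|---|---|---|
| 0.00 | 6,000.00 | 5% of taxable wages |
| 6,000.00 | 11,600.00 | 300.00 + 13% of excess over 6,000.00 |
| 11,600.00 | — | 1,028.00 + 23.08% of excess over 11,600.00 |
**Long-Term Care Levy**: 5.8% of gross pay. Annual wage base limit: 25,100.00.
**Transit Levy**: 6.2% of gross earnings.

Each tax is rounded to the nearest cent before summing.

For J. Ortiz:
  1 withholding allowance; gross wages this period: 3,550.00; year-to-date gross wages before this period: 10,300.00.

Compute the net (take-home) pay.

3,000.50

Territorial Income Tax: taxable = 3,550.00 − 1×1,080.00 = 2,470.00
  5% × 2,470.00 = 123.50
Long-Term Care Levy: 5.8% × 3,550.00 = 205.90
Transit Levy: 6.2% × 3,550.00 = 220.10
Total withheld: 123.50 + 205.90 + 220.10 = 549.50
Net pay: 3,550.00 − 549.50 = 3,000.50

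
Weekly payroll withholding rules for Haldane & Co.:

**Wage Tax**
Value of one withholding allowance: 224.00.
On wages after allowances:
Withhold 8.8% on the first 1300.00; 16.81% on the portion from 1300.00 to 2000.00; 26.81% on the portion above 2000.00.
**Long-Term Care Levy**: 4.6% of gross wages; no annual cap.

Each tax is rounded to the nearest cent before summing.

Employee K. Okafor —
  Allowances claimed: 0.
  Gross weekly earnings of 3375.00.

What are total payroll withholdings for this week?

755.96

Wage Tax: taxable = 3375.00
  232.07 + 26.81% × (3375.00 − 2000.00) = 232.07 + 26.81% × 1375.00 = 600.71
Long-Term Care Levy: 4.6% × 3375.00 = 155.25
Total: 600.71 + 155.25 = 755.96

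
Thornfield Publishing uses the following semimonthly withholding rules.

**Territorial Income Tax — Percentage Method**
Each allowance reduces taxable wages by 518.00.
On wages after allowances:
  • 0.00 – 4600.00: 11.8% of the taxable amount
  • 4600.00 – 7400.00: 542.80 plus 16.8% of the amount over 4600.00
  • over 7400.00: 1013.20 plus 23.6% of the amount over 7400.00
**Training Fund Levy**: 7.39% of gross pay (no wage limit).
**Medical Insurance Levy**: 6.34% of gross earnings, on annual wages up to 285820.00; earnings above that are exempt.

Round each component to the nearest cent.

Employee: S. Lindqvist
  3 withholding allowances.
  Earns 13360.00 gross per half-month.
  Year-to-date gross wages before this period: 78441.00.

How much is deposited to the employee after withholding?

9472.66

Territorial Income Tax: taxable = 13360.00 − 3×518.00 = 11806.00
  1013.20 + 23.6% × (11806.00 − 7400.00) = 1013.20 + 23.6% × 4406.00 = 2053.02
Training Fund Levy: 7.39% × 13360.00 = 987.30
Medical Insurance Levy: 6.34% × 13360.00 = 847.02
Total withheld: 2053.02 + 987.30 + 847.02 = 3887.34
Net pay: 13360.00 − 3887.34 = 9472.66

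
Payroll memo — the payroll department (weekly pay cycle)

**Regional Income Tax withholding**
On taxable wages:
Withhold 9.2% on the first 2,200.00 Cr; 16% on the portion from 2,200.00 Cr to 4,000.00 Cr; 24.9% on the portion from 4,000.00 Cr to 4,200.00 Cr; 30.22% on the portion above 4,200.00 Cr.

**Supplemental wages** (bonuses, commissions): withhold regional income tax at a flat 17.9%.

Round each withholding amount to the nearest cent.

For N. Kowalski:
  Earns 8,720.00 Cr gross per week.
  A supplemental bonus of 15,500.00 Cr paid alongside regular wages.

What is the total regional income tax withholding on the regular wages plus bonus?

Regional Income Tax: taxable = 8,720.00 Cr
  540.20 Cr + 30.22% × (8,720.00 Cr − 4,200.00 Cr) = 540.20 Cr + 30.22% × 4,520.00 Cr = 1,906.14 Cr
Supplemental (17.9% flat on bonus): 17.9% × 15,500.00 Cr = 2,774.50 Cr
Total regional income tax: 1,906.14 Cr + 2,774.50 Cr = 4,680.64 Cr

4,680.64 Cr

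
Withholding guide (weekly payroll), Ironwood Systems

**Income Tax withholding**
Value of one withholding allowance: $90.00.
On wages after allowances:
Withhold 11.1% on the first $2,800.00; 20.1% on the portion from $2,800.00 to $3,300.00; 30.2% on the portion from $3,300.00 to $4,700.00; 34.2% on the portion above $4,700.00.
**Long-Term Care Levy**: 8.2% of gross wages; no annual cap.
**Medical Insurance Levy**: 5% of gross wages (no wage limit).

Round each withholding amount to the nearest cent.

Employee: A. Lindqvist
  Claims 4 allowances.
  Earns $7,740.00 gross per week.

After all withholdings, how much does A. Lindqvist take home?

$4,967.66

Income Tax: taxable = $7,740.00 − 4×$90.00 = $7,380.00
  $834.10 + 34.2% × ($7,380.00 − $4,700.00) = $834.10 + 34.2% × $2,680.00 = $1,750.66
Long-Term Care Levy: 8.2% × $7,740.00 = $634.68
Medical Insurance Levy: 5% × $7,740.00 = $387.00
Total withheld: $1,750.66 + $634.68 + $387.00 = $2,772.34
Net pay: $7,740.00 − $2,772.34 = $4,967.66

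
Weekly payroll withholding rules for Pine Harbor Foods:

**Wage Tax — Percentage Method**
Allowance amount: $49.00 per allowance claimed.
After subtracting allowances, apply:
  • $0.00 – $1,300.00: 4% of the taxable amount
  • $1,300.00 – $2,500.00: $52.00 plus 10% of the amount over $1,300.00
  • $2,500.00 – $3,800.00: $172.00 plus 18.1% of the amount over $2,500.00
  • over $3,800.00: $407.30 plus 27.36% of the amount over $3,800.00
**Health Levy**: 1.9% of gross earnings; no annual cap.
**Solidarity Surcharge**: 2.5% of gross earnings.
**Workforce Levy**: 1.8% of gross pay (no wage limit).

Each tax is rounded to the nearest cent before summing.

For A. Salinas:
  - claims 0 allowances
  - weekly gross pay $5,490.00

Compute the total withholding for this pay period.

$1,210.06

Wage Tax: taxable = $5,490.00
  $407.30 + 27.36% × ($5,490.00 − $3,800.00) = $407.30 + 27.36% × $1,690.00 = $869.68
Health Levy: 1.9% × $5,490.00 = $104.31
Solidarity Surcharge: 2.5% × $5,490.00 = $137.25
Workforce Levy: 1.8% × $5,490.00 = $98.82
Total: $869.68 + $104.31 + $137.25 + $98.82 = $1,210.06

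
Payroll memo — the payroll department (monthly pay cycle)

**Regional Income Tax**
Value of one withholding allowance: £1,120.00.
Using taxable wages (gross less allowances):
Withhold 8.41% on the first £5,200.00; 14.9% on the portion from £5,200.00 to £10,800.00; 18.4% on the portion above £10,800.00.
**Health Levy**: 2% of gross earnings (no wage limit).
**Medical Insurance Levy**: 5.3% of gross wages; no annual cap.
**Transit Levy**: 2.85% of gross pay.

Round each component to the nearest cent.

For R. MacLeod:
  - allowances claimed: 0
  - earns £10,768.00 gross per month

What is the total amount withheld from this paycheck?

Regional Income Tax: taxable = £10,768.00
  £437.32 + 14.9% × (£10,768.00 − £5,200.00) = £437.32 + 14.9% × £5,568.00 = £1,266.95
Health Levy: 2% × £10,768.00 = £215.36
Medical Insurance Levy: 5.3% × £10,768.00 = £570.70
Transit Levy: 2.85% × £10,768.00 = £306.89
Total: £1,266.95 + £215.36 + £570.70 + £306.89 = £2,359.90

£2,359.90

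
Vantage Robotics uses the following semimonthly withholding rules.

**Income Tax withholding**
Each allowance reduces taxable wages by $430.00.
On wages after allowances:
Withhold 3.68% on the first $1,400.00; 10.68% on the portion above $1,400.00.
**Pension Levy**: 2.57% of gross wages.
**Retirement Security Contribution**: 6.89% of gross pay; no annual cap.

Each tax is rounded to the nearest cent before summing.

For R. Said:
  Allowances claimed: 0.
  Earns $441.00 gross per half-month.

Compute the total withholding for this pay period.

$57.94

Income Tax: taxable = $441.00
  3.68% × $441.00 = $16.23
Pension Levy: 2.57% × $441.00 = $11.33
Retirement Security Contribution: 6.89% × $441.00 = $30.38
Total: $16.23 + $11.33 + $30.38 = $57.94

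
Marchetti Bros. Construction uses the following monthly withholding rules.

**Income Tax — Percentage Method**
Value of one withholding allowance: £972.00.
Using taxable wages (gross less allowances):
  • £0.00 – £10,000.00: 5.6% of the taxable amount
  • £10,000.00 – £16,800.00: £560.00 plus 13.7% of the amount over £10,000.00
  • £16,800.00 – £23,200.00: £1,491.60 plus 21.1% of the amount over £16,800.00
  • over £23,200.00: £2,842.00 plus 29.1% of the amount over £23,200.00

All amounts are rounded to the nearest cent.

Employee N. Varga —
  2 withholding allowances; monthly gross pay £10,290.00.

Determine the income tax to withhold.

Income Tax: taxable = £10,290.00 − 2×£972.00 = £8,346.00
  5.6% × £8,346.00 = £467.38

£467.38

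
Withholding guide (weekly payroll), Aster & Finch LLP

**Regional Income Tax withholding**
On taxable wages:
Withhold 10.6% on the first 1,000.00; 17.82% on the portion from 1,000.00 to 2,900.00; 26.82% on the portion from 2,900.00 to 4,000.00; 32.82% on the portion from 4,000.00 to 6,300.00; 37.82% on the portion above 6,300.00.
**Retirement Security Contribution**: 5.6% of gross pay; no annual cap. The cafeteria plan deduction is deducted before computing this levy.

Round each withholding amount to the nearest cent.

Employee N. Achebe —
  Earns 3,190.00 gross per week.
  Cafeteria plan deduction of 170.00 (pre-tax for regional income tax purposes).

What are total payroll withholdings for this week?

645.88

Regional Income Tax: taxable = 3,190.00 − 170.00 = 3,020.00
  444.58 + 26.82% × (3,020.00 − 2,900.00) = 444.58 + 26.82% × 120.00 = 476.76
Retirement Security Contribution: 5.6% × 3,020.00 = 169.12
Total: 476.76 + 169.12 = 645.88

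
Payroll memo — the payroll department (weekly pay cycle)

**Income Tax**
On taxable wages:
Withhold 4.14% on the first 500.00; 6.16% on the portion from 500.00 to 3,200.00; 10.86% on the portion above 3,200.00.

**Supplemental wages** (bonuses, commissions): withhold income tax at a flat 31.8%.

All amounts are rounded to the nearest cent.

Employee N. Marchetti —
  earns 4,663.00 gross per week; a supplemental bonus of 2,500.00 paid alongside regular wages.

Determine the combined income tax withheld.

1,140.90

Income Tax: taxable = 4,663.00
  187.02 + 10.86% × (4,663.00 − 3,200.00) = 187.02 + 10.86% × 1,463.00 = 345.90
Supplemental (31.8% flat on bonus): 31.8% × 2,500.00 = 795.00
Total income tax: 345.90 + 795.00 = 1,140.90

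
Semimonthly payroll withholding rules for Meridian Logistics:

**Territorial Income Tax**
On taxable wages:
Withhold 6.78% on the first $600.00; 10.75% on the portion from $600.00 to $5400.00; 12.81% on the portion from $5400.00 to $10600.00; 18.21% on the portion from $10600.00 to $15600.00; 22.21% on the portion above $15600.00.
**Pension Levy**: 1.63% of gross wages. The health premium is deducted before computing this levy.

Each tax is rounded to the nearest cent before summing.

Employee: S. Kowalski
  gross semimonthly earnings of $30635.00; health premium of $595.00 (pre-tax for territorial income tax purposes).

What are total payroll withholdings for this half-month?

$5830.07

Territorial Income Tax: taxable = $30635.00 − $595.00 = $30040.00
  $2133.30 + 22.21% × ($30040.00 − $15600.00) = $2133.30 + 22.21% × $14440.00 = $5340.42
Pension Levy: 1.63% × $30040.00 = $489.65
Total: $5340.42 + $489.65 = $5830.07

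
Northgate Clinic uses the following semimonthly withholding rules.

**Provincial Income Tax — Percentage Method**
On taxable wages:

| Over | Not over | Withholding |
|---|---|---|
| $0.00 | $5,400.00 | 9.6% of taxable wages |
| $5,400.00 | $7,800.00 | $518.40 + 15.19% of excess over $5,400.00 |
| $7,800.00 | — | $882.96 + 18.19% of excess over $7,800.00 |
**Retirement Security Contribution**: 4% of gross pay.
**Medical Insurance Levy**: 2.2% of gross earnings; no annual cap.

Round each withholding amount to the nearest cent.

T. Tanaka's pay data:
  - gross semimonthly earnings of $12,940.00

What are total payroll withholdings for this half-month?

Provincial Income Tax: taxable = $12,940.00
  $882.96 + 18.19% × ($12,940.00 − $7,800.00) = $882.96 + 18.19% × $5,140.00 = $1,817.93
Retirement Security Contribution: 4% × $12,940.00 = $517.60
Medical Insurance Levy: 2.2% × $12,940.00 = $284.68
Total: $1,817.93 + $517.60 + $284.68 = $2,620.21

$2,620.21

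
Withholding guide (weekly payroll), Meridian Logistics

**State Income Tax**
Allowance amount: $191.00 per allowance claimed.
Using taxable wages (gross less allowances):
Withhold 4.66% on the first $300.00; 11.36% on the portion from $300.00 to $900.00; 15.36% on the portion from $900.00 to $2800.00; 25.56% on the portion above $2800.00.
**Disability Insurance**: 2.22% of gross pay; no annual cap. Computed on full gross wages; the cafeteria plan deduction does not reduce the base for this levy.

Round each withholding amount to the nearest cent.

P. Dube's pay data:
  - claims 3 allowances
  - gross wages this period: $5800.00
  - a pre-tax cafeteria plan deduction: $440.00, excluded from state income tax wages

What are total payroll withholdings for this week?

$1010.62

State Income Tax: taxable = $5800.00 − $440.00 − 3×$191.00 = $4787.00
  $373.98 + 25.56% × ($4787.00 − $2800.00) = $373.98 + 25.56% × $1987.00 = $881.86
Disability Insurance: 2.22% × $5800.00 = $128.76
Total: $881.86 + $128.76 = $1010.62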